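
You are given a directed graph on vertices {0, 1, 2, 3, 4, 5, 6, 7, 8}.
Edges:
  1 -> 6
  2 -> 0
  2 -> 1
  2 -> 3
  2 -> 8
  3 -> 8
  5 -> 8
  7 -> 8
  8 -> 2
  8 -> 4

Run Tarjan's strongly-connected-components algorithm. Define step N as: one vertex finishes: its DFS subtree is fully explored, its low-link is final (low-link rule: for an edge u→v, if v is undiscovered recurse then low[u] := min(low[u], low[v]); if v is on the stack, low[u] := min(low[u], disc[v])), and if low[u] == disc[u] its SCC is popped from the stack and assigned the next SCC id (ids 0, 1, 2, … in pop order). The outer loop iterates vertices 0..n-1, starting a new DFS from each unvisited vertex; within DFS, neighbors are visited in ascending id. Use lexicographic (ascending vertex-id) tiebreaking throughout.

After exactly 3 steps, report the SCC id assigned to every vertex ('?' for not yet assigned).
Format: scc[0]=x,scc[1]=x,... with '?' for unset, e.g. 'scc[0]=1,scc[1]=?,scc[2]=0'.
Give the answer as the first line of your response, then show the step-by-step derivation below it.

scc[0]=0,scc[1]=2,scc[2]=?,scc[3]=?,scc[4]=?,scc[5]=?,scc[6]=1,scc[7]=?,scc[8]=?

step 1: low=(low[0]=0,low[1]=?,low[2]=?,low[3]=?,low[4]=?,low[5]=?,low[6]=?,low[7]=?,low[8]=?); scc=(scc[0]=0,scc[1]=?,scc[2]=?,scc[3]=?,scc[4]=?,scc[5]=?,scc[6]=?,scc[7]=?,scc[8]=?)
step 2: low=(low[0]=0,low[1]=1,low[2]=?,low[3]=?,low[4]=?,low[5]=?,low[6]=2,low[7]=?,low[8]=?); scc=(scc[0]=0,scc[1]=?,scc[2]=?,scc[3]=?,scc[4]=?,scc[5]=?,scc[6]=1,scc[7]=?,scc[8]=?)
step 3: low=(low[0]=0,low[1]=1,low[2]=?,low[3]=?,low[4]=?,low[5]=?,low[6]=2,low[7]=?,low[8]=?); scc=(scc[0]=0,scc[1]=2,scc[2]=?,scc[3]=?,scc[4]=?,scc[5]=?,scc[6]=1,scc[7]=?,scc[8]=?)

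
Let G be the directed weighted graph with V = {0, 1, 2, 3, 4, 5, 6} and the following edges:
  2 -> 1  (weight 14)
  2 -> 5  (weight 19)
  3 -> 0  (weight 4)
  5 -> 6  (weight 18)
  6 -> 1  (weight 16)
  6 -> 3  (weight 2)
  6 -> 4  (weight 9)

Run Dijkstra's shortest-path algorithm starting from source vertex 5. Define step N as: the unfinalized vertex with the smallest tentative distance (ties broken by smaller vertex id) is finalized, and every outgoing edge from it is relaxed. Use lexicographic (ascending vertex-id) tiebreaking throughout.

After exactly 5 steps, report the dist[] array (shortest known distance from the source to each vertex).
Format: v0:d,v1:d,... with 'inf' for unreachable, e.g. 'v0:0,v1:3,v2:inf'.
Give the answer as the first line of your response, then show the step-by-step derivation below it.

v0:24,v1:34,v2:inf,v3:20,v4:27,v5:0,v6:18

step 1: dist = v0:inf,v1:inf,v2:inf,v3:inf,v4:inf,v5:0,v6:18
step 2: dist = v0:inf,v1:34,v2:inf,v3:20,v4:27,v5:0,v6:18
step 3: dist = v0:24,v1:34,v2:inf,v3:20,v4:27,v5:0,v6:18
step 4: dist = v0:24,v1:34,v2:inf,v3:20,v4:27,v5:0,v6:18
step 5: dist = v0:24,v1:34,v2:inf,v3:20,v4:27,v5:0,v6:18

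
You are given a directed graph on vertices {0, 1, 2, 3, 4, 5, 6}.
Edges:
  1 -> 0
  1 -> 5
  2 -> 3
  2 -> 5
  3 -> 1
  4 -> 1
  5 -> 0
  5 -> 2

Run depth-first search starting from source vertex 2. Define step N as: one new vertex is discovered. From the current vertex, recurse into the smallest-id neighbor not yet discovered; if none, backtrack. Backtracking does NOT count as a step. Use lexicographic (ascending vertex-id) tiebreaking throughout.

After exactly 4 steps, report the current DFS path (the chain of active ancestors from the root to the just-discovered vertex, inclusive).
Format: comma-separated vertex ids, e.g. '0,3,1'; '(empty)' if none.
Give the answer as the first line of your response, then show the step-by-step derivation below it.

2,3,1,0

step 1: discover 2; path=2; order=2
step 2: discover 3; path=2>3; order=2,3
step 3: discover 1; path=2>3>1; order=2,3,1
step 4: discover 0; path=2>3>1>0; order=2,3,1,0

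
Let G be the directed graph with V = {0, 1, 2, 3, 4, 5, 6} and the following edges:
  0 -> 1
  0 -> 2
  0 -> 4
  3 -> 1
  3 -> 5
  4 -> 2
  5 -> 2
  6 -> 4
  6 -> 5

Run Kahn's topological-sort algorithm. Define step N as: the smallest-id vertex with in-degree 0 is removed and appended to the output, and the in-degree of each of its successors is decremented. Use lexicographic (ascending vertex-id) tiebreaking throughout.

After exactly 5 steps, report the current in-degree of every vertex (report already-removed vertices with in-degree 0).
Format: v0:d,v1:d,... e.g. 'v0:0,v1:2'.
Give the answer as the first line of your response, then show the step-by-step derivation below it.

v0:0,v1:0,v2:1,v3:0,v4:0,v5:0,v6:0

step 1: output 0; order=[0]; indeg=(0,1,2,0,1,2,0)
step 2: output 3; order=[0,3]; indeg=(0,0,2,0,1,1,0)
step 3: output 1; order=[0,3,1]; indeg=(0,0,2,0,1,1,0)
step 4: output 6; order=[0,3,1,6]; indeg=(0,0,2,0,0,0,0)
step 5: output 4; order=[0,3,1,6,4]; indeg=(0,0,1,0,0,0,0)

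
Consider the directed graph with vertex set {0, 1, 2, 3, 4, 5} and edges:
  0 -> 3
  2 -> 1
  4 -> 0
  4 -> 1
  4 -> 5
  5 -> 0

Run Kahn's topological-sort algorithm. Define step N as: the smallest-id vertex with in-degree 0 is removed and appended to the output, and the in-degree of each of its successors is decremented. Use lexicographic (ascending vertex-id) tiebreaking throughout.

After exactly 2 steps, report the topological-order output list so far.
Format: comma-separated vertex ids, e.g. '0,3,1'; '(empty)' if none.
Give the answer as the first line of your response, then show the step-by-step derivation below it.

2,4

step 1: output 2; order=[2]; indeg=(2,1,0,1,0,1)
step 2: output 4; order=[2,4]; indeg=(1,0,0,1,0,0)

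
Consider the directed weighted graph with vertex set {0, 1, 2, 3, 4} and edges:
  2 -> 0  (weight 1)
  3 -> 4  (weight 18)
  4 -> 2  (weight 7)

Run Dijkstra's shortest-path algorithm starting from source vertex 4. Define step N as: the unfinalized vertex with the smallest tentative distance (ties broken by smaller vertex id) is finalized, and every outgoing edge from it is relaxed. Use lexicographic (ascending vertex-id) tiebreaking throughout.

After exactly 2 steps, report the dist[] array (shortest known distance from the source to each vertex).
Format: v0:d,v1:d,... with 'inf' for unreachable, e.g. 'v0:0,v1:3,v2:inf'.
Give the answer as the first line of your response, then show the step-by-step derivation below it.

v0:8,v1:inf,v2:7,v3:inf,v4:0

step 1: dist = v0:inf,v1:inf,v2:7,v3:inf,v4:0
step 2: dist = v0:8,v1:inf,v2:7,v3:inf,v4:0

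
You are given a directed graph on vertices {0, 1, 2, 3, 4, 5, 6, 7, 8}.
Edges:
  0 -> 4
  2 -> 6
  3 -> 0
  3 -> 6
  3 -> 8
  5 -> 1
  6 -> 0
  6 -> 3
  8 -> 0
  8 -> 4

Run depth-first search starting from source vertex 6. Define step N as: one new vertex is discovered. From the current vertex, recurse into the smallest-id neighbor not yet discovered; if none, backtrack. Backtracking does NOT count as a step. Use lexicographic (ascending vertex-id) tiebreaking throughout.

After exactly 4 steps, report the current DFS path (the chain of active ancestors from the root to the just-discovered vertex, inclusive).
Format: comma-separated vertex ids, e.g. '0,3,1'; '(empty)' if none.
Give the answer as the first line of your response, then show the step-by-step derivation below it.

6,3

step 1: discover 6; path=6; order=6
step 2: discover 0; path=6>0; order=6,0
step 3: discover 4; path=6>0>4; order=6,0,4
step 4: discover 3; path=6>3; order=6,0,4,3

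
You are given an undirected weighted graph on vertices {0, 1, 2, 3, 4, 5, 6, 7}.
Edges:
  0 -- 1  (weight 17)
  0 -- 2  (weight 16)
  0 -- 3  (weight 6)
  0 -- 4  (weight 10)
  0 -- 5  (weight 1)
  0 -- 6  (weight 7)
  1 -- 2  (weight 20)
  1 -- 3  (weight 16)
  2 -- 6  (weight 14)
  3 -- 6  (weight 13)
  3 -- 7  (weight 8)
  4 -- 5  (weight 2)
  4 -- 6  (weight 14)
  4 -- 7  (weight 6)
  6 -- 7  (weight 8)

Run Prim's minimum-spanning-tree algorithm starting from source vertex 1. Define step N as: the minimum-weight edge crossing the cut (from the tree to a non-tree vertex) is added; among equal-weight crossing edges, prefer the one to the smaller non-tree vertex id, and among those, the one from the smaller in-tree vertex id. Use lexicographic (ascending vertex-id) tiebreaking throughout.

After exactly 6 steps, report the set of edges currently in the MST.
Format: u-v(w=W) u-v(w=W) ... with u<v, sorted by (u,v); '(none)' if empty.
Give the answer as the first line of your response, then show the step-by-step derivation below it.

0-3(w=6) 0-5(w=1) 0-6(w=7) 1-3(w=16) 4-5(w=2) 4-7(w=6)

step 1: add edge 1-3 (w=16); MST = {1-3(w=16)}
step 2: add edge 0-3 (w=6); MST = {0-3(w=6) 1-3(w=16)}
step 3: add edge 0-5 (w=1); MST = {0-3(w=6) 0-5(w=1) 1-3(w=16)}
step 4: add edge 4-5 (w=2); MST = {0-3(w=6) 0-5(w=1) 1-3(w=16) 4-5(w=2)}
step 5: add edge 4-7 (w=6); MST = {0-3(w=6) 0-5(w=1) 1-3(w=16) 4-5(w=2) 4-7(w=6)}
step 6: add edge 0-6 (w=7); MST = {0-3(w=6) 0-5(w=1) 0-6(w=7) 1-3(w=16) 4-5(w=2) 4-7(w=6)}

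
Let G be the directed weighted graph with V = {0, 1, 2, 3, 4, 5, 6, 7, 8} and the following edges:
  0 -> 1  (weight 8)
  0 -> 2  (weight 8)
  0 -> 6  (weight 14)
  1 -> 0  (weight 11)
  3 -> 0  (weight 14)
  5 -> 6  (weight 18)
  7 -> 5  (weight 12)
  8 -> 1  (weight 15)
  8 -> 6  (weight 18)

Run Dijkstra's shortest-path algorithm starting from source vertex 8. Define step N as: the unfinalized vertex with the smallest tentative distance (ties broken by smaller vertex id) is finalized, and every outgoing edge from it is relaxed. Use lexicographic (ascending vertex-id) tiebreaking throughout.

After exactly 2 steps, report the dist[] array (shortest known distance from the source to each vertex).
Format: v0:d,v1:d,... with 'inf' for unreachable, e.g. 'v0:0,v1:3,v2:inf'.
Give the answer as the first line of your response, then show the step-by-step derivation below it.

v0:26,v1:15,v2:inf,v3:inf,v4:inf,v5:inf,v6:18,v7:inf,v8:0

step 1: dist = v0:inf,v1:15,v2:inf,v3:inf,v4:inf,v5:inf,v6:18,v7:inf,v8:0
step 2: dist = v0:26,v1:15,v2:inf,v3:inf,v4:inf,v5:inf,v6:18,v7:inf,v8:0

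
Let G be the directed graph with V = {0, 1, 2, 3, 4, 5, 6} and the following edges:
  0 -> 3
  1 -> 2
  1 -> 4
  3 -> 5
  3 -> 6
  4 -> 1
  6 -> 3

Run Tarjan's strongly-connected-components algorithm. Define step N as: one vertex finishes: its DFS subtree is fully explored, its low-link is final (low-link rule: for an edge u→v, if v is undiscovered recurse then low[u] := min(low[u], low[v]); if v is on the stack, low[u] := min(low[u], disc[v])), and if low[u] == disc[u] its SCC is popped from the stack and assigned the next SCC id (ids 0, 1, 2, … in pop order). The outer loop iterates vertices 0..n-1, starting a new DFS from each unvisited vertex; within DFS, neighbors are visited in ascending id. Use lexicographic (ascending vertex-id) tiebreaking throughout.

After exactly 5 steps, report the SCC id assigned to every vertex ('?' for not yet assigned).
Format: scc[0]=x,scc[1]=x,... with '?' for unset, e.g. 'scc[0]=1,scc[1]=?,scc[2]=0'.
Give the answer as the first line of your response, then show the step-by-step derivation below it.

scc[0]=2,scc[1]=?,scc[2]=3,scc[3]=1,scc[4]=?,scc[5]=0,scc[6]=1

step 1: low=(low[0]=0,low[1]=?,low[2]=?,low[3]=1,low[4]=?,low[5]=2,low[6]=?); scc=(scc[0]=?,scc[1]=?,scc[2]=?,scc[3]=?,scc[4]=?,scc[5]=0,scc[6]=?)
step 2: low=(low[0]=0,low[1]=?,low[2]=?,low[3]=1,low[4]=?,low[5]=2,low[6]=1); scc=(scc[0]=?,scc[1]=?,scc[2]=?,scc[3]=?,scc[4]=?,scc[5]=0,scc[6]=?)
step 3: low=(low[0]=0,low[1]=?,low[2]=?,low[3]=1,low[4]=?,low[5]=2,low[6]=1); scc=(scc[0]=?,scc[1]=?,scc[2]=?,scc[3]=1,scc[4]=?,scc[5]=0,scc[6]=1)
step 4: low=(low[0]=0,low[1]=?,low[2]=?,low[3]=1,low[4]=?,low[5]=2,low[6]=1); scc=(scc[0]=2,scc[1]=?,scc[2]=?,scc[3]=1,scc[4]=?,scc[5]=0,scc[6]=1)
step 5: low=(low[0]=0,low[1]=4,low[2]=5,low[3]=1,low[4]=?,low[5]=2,low[6]=1); scc=(scc[0]=2,scc[1]=?,scc[2]=3,scc[3]=1,scc[4]=?,scc[5]=0,scc[6]=1)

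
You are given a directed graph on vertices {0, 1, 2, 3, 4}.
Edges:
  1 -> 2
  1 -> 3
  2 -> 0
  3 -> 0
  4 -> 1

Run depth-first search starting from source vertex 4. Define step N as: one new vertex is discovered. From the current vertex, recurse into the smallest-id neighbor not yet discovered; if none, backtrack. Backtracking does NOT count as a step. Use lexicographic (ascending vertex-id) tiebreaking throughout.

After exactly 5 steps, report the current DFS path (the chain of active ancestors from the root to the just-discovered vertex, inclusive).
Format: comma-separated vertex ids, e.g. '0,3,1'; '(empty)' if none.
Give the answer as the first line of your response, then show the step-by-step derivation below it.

4,1,3

step 1: discover 4; path=4; order=4
step 2: discover 1; path=4>1; order=4,1
step 3: discover 2; path=4>1>2; order=4,1,2
step 4: discover 0; path=4>1>2>0; order=4,1,2,0
step 5: discover 3; path=4>1>3; order=4,1,2,0,3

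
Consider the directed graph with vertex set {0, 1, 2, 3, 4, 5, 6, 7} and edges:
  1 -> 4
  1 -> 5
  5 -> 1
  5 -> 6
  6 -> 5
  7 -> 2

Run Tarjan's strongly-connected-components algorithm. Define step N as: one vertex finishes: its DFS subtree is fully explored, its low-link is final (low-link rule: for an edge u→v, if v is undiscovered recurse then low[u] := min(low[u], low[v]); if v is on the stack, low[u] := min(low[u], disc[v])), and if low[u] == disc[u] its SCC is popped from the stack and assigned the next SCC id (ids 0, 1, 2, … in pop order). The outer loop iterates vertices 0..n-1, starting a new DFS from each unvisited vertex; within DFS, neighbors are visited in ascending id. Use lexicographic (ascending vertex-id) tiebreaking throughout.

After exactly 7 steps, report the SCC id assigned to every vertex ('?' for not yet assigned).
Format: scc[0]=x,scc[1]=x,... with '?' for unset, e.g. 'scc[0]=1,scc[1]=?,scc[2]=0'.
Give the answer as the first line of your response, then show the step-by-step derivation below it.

scc[0]=0,scc[1]=2,scc[2]=3,scc[3]=4,scc[4]=1,scc[5]=2,scc[6]=2,scc[7]=?

step 1: low=(low[0]=0,low[1]=?,low[2]=?,low[3]=?,low[4]=?,low[5]=?,low[6]=?,low[7]=?); scc=(scc[0]=0,scc[1]=?,scc[2]=?,scc[3]=?,scc[4]=?,scc[5]=?,scc[6]=?,scc[7]=?)
step 2: low=(low[0]=0,low[1]=1,low[2]=?,low[3]=?,low[4]=2,low[5]=?,low[6]=?,low[7]=?); scc=(scc[0]=0,scc[1]=?,scc[2]=?,scc[3]=?,scc[4]=1,scc[5]=?,scc[6]=?,scc[7]=?)
step 3: low=(low[0]=0,low[1]=1,low[2]=?,low[3]=?,low[4]=2,low[5]=1,low[6]=3,low[7]=?); scc=(scc[0]=0,scc[1]=?,scc[2]=?,scc[3]=?,scc[4]=1,scc[5]=?,scc[6]=?,scc[7]=?)
step 4: low=(low[0]=0,low[1]=1,low[2]=?,low[3]=?,low[4]=2,low[5]=1,low[6]=3,low[7]=?); scc=(scc[0]=0,scc[1]=?,scc[2]=?,scc[3]=?,scc[4]=1,scc[5]=?,scc[6]=?,scc[7]=?)
step 5: low=(low[0]=0,low[1]=1,low[2]=?,low[3]=?,low[4]=2,low[5]=1,low[6]=3,low[7]=?); scc=(scc[0]=0,scc[1]=2,scc[2]=?,scc[3]=?,scc[4]=1,scc[5]=2,scc[6]=2,scc[7]=?)
step 6: low=(low[0]=0,low[1]=1,low[2]=5,low[3]=?,low[4]=2,low[5]=1,low[6]=3,low[7]=?); scc=(scc[0]=0,scc[1]=2,scc[2]=3,scc[3]=?,scc[4]=1,scc[5]=2,scc[6]=2,scc[7]=?)
step 7: low=(low[0]=0,low[1]=1,low[2]=5,low[3]=6,low[4]=2,low[5]=1,low[6]=3,low[7]=?); scc=(scc[0]=0,scc[1]=2,scc[2]=3,scc[3]=4,scc[4]=1,scc[5]=2,scc[6]=2,scc[7]=?)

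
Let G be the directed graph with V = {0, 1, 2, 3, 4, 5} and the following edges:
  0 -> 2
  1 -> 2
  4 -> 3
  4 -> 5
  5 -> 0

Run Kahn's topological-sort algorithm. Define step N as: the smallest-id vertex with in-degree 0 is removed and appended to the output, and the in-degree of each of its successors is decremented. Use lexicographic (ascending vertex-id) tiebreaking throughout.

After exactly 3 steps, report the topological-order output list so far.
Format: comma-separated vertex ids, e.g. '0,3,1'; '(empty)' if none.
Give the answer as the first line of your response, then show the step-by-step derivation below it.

1,4,3

step 1: output 1; order=[1]; indeg=(1,0,1,1,0,1)
step 2: output 4; order=[1,4]; indeg=(1,0,1,0,0,0)
step 3: output 3; order=[1,4,3]; indeg=(1,0,1,0,0,0)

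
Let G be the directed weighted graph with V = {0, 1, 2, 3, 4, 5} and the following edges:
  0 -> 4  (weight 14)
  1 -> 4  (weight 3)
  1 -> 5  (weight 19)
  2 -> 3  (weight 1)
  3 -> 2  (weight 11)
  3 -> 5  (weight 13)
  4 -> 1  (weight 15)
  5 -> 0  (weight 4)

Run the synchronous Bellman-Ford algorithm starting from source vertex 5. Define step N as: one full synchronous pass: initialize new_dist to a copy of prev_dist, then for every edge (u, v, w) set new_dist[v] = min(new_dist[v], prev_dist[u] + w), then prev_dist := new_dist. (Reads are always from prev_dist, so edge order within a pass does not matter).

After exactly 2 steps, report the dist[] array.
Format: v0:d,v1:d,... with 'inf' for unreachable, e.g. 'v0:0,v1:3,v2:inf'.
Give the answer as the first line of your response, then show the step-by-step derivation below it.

v0:4,v1:inf,v2:inf,v3:inf,v4:18,v5:0

step 1: dist = v0:4,v1:inf,v2:inf,v3:inf,v4:inf,v5:0
step 2: dist = v0:4,v1:inf,v2:inf,v3:inf,v4:18,v5:0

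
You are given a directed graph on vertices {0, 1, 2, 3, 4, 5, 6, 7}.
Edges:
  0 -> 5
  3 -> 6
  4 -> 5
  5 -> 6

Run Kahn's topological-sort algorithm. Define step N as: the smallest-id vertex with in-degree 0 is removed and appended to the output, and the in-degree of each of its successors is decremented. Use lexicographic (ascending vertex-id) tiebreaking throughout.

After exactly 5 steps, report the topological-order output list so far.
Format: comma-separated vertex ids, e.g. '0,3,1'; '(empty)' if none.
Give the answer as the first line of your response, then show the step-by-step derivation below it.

0,1,2,3,4

step 1: output 0; order=[0]; indeg=(0,0,0,0,0,1,2,0)
step 2: output 1; order=[0,1]; indeg=(0,0,0,0,0,1,2,0)
step 3: output 2; order=[0,1,2]; indeg=(0,0,0,0,0,1,2,0)
step 4: output 3; order=[0,1,2,3]; indeg=(0,0,0,0,0,1,1,0)
step 5: output 4; order=[0,1,2,3,4]; indeg=(0,0,0,0,0,0,1,0)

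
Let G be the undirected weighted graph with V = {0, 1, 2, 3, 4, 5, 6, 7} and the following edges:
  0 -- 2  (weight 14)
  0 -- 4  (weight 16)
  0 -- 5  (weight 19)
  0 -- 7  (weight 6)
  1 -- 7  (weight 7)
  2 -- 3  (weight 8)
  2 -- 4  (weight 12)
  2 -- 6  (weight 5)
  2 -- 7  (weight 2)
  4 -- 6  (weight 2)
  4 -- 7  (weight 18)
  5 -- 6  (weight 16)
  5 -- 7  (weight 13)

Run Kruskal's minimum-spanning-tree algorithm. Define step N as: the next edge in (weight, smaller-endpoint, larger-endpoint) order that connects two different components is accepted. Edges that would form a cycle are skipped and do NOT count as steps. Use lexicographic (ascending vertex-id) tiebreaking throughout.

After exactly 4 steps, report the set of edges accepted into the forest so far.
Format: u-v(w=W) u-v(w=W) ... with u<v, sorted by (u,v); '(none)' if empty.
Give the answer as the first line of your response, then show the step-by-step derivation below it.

0-7(w=6) 2-6(w=5) 2-7(w=2) 4-6(w=2)

step 1: add edge 2-7 (w=2); MST = {2-7(w=2)}
step 2: add edge 4-6 (w=2); MST = {2-7(w=2) 4-6(w=2)}
step 3: add edge 2-6 (w=5); MST = {2-6(w=5) 2-7(w=2) 4-6(w=2)}
step 4: add edge 0-7 (w=6); MST = {0-7(w=6) 2-6(w=5) 2-7(w=2) 4-6(w=2)}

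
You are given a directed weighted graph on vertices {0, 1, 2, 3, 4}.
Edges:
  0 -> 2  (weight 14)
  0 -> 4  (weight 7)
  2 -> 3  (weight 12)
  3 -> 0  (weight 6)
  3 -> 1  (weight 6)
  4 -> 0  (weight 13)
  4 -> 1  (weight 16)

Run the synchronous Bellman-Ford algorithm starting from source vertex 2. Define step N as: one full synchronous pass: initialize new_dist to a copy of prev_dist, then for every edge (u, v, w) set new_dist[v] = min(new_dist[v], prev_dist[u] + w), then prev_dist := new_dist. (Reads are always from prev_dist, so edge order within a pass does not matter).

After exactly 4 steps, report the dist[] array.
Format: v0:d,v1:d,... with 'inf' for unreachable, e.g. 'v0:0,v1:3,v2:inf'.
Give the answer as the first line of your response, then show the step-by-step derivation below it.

v0:18,v1:18,v2:0,v3:12,v4:25

step 1: dist = v0:inf,v1:inf,v2:0,v3:12,v4:inf
step 2: dist = v0:18,v1:18,v2:0,v3:12,v4:inf
step 3: dist = v0:18,v1:18,v2:0,v3:12,v4:25
step 4: dist = v0:18,v1:18,v2:0,v3:12,v4:25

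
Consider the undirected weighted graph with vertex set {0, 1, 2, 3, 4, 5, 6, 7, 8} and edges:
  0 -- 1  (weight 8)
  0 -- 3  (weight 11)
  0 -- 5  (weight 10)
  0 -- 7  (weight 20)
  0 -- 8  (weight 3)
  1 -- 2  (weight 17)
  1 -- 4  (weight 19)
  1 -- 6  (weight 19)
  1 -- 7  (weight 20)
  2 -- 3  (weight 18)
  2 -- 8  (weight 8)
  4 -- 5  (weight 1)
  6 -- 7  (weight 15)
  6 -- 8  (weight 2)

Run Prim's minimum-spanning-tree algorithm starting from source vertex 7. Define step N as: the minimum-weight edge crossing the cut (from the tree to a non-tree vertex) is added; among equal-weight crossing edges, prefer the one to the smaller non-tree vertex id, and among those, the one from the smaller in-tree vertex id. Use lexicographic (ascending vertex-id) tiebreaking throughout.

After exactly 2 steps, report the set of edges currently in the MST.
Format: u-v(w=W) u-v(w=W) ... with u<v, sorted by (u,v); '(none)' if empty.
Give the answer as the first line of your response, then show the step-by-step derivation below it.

6-7(w=15) 6-8(w=2)

step 1: add edge 6-7 (w=15); MST = {6-7(w=15)}
step 2: add edge 6-8 (w=2); MST = {6-7(w=15) 6-8(w=2)}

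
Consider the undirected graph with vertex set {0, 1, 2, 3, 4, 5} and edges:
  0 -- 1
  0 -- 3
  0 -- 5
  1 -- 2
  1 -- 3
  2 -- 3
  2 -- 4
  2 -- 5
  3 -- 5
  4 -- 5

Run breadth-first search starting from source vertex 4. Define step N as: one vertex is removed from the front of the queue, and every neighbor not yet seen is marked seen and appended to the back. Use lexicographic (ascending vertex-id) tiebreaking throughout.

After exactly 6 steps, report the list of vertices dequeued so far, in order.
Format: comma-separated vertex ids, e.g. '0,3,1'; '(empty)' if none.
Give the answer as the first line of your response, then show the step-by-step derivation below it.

4,2,5,1,3,0

step 1: dequeue 4; queue=[2,5]; order=4
step 2: dequeue 2; queue=[5,1,3]; order=4,2
step 3: dequeue 5; queue=[1,3,0]; order=4,2,5
step 4: dequeue 1; queue=[3,0]; order=4,2,5,1
step 5: dequeue 3; queue=[0]; order=4,2,5,1,3
step 6: dequeue 0; queue=[(empty)]; order=4,2,5,1,3,0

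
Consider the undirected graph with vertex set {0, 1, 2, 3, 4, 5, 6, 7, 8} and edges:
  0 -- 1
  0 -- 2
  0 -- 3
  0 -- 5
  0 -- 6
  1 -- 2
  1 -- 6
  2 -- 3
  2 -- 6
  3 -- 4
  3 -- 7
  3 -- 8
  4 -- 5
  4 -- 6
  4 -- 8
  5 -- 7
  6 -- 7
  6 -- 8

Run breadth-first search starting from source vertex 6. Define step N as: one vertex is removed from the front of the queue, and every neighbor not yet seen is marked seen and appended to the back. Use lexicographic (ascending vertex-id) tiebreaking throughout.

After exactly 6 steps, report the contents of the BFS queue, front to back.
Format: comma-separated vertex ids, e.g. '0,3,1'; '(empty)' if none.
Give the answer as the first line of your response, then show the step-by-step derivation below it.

8,3,5

step 1: dequeue 6; queue=[0,1,2,4,7,8]; order=6
step 2: dequeue 0; queue=[1,2,4,7,8,3,5]; order=6,0
step 3: dequeue 1; queue=[2,4,7,8,3,5]; order=6,0,1
step 4: dequeue 2; queue=[4,7,8,3,5]; order=6,0,1,2
step 5: dequeue 4; queue=[7,8,3,5]; order=6,0,1,2,4
step 6: dequeue 7; queue=[8,3,5]; order=6,0,1,2,4,7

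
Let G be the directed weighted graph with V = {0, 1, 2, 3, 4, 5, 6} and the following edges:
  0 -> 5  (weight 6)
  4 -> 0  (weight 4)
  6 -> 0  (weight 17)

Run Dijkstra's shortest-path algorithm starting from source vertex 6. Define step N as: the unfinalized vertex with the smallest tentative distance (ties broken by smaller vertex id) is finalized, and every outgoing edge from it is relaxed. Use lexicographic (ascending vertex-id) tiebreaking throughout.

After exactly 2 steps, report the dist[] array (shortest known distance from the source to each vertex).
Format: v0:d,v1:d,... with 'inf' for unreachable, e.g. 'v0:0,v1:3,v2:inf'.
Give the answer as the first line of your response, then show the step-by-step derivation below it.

v0:17,v1:inf,v2:inf,v3:inf,v4:inf,v5:23,v6:0

step 1: dist = v0:17,v1:inf,v2:inf,v3:inf,v4:inf,v5:inf,v6:0
step 2: dist = v0:17,v1:inf,v2:inf,v3:inf,v4:inf,v5:23,v6:0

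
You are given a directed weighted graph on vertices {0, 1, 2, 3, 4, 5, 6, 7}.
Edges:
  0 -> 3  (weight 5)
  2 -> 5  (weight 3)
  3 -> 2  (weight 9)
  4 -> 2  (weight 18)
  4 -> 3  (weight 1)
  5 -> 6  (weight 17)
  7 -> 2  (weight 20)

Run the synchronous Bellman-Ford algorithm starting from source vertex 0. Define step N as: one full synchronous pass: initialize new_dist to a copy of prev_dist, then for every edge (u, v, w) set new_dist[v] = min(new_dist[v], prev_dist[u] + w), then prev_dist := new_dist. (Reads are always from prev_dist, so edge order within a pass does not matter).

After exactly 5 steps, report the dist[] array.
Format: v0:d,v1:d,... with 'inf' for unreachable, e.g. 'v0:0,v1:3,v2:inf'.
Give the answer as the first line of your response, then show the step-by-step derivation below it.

v0:0,v1:inf,v2:14,v3:5,v4:inf,v5:17,v6:34,v7:inf

step 1: dist = v0:0,v1:inf,v2:inf,v3:5,v4:inf,v5:inf,v6:inf,v7:inf
step 2: dist = v0:0,v1:inf,v2:14,v3:5,v4:inf,v5:inf,v6:inf,v7:inf
step 3: dist = v0:0,v1:inf,v2:14,v3:5,v4:inf,v5:17,v6:inf,v7:inf
step 4: dist = v0:0,v1:inf,v2:14,v3:5,v4:inf,v5:17,v6:34,v7:inf
step 5: dist = v0:0,v1:inf,v2:14,v3:5,v4:inf,v5:17,v6:34,v7:inf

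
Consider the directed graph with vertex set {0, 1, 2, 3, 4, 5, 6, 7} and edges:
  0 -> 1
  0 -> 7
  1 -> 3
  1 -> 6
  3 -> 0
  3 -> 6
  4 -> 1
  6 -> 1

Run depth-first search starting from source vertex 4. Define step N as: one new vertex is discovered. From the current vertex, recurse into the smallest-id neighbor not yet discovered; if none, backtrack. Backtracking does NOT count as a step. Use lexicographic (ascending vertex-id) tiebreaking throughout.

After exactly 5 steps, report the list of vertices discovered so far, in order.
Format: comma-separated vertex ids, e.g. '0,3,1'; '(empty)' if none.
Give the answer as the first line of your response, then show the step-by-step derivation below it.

4,1,3,0,7

step 1: discover 4; path=4; order=4
step 2: discover 1; path=4>1; order=4,1
step 3: discover 3; path=4>1>3; order=4,1,3
step 4: discover 0; path=4>1>3>0; order=4,1,3,0
step 5: discover 7; path=4>1>3>0>7; order=4,1,3,0,7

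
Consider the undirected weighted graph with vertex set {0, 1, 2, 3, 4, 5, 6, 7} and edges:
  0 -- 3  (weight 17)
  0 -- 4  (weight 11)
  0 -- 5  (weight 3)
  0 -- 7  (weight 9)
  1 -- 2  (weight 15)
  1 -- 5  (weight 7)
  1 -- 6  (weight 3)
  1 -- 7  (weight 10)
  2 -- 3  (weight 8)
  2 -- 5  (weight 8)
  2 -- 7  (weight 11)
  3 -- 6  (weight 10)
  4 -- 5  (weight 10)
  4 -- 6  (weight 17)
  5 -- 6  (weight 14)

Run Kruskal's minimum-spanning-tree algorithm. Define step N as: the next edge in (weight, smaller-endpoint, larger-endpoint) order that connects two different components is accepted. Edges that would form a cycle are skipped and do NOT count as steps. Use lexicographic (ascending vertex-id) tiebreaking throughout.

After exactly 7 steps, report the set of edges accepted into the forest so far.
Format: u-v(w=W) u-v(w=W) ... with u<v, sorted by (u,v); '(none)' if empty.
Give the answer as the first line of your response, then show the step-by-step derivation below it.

0-5(w=3) 0-7(w=9) 1-5(w=7) 1-6(w=3) 2-3(w=8) 2-5(w=8) 4-5(w=10)

step 1: add edge 0-5 (w=3); MST = {0-5(w=3)}
step 2: add edge 1-6 (w=3); MST = {0-5(w=3) 1-6(w=3)}
step 3: add edge 1-5 (w=7); MST = {0-5(w=3) 1-5(w=7) 1-6(w=3)}
step 4: add edge 2-3 (w=8); MST = {0-5(w=3) 1-5(w=7) 1-6(w=3) 2-3(w=8)}
step 5: add edge 2-5 (w=8); MST = {0-5(w=3) 1-5(w=7) 1-6(w=3) 2-3(w=8) 2-5(w=8)}
step 6: add edge 0-7 (w=9); MST = {0-5(w=3) 0-7(w=9) 1-5(w=7) 1-6(w=3) 2-3(w=8) 2-5(w=8)}
step 7: add edge 4-5 (w=10); MST = {0-5(w=3) 0-7(w=9) 1-5(w=7) 1-6(w=3) 2-3(w=8) 2-5(w=8) 4-5(w=10)}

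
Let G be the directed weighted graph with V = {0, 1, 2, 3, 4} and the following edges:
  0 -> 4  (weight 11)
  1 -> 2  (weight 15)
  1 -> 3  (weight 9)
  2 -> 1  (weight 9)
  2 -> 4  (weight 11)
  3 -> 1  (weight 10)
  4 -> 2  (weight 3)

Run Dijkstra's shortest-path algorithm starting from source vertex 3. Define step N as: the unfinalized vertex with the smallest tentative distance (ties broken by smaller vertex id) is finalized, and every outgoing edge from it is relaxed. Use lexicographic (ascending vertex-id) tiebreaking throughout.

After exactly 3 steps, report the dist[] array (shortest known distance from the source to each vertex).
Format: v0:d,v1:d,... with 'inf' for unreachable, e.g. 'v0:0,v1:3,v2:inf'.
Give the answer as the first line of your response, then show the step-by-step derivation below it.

v0:inf,v1:10,v2:25,v3:0,v4:36

step 1: dist = v0:inf,v1:10,v2:inf,v3:0,v4:inf
step 2: dist = v0:inf,v1:10,v2:25,v3:0,v4:inf
step 3: dist = v0:inf,v1:10,v2:25,v3:0,v4:36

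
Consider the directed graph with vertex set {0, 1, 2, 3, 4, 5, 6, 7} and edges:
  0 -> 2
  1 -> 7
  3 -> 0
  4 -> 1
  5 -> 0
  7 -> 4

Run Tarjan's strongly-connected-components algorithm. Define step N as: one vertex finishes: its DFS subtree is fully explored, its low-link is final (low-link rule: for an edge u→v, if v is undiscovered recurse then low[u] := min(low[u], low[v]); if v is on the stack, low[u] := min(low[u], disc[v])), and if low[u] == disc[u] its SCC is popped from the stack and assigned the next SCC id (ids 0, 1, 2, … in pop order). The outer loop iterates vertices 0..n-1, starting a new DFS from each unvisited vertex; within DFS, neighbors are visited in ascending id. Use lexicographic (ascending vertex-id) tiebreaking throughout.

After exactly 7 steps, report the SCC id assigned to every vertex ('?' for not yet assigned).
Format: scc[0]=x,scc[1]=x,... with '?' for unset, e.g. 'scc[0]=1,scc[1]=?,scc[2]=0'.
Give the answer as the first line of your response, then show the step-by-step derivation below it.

scc[0]=1,scc[1]=2,scc[2]=0,scc[3]=3,scc[4]=2,scc[5]=4,scc[6]=?,scc[7]=2

step 1: low=(low[0]=0,low[1]=?,low[2]=1,low[3]=?,low[4]=?,low[5]=?,low[6]=?,low[7]=?); scc=(scc[0]=?,scc[1]=?,scc[2]=0,scc[3]=?,scc[4]=?,scc[5]=?,scc[6]=?,scc[7]=?)
step 2: low=(low[0]=0,low[1]=?,low[2]=1,low[3]=?,low[4]=?,low[5]=?,low[6]=?,low[7]=?); scc=(scc[0]=1,scc[1]=?,scc[2]=0,scc[3]=?,scc[4]=?,scc[5]=?,scc[6]=?,scc[7]=?)
step 3: low=(low[0]=0,low[1]=2,low[2]=1,low[3]=?,low[4]=2,low[5]=?,low[6]=?,low[7]=3); scc=(scc[0]=1,scc[1]=?,scc[2]=0,scc[3]=?,scc[4]=?,scc[5]=?,scc[6]=?,scc[7]=?)
step 4: low=(low[0]=0,low[1]=2,low[2]=1,low[3]=?,low[4]=2,low[5]=?,low[6]=?,low[7]=2); scc=(scc[0]=1,scc[1]=?,scc[2]=0,scc[3]=?,scc[4]=?,scc[5]=?,scc[6]=?,scc[7]=?)
step 5: low=(low[0]=0,low[1]=2,low[2]=1,low[3]=?,low[4]=2,low[5]=?,low[6]=?,low[7]=2); scc=(scc[0]=1,scc[1]=2,scc[2]=0,scc[3]=?,scc[4]=2,scc[5]=?,scc[6]=?,scc[7]=2)
step 6: low=(low[0]=0,low[1]=2,low[2]=1,low[3]=5,low[4]=2,low[5]=?,low[6]=?,low[7]=2); scc=(scc[0]=1,scc[1]=2,scc[2]=0,scc[3]=3,scc[4]=2,scc[5]=?,scc[6]=?,scc[7]=2)
step 7: low=(low[0]=0,low[1]=2,low[2]=1,low[3]=5,low[4]=2,low[5]=6,low[6]=?,low[7]=2); scc=(scc[0]=1,scc[1]=2,scc[2]=0,scc[3]=3,scc[4]=2,scc[5]=4,scc[6]=?,scc[7]=2)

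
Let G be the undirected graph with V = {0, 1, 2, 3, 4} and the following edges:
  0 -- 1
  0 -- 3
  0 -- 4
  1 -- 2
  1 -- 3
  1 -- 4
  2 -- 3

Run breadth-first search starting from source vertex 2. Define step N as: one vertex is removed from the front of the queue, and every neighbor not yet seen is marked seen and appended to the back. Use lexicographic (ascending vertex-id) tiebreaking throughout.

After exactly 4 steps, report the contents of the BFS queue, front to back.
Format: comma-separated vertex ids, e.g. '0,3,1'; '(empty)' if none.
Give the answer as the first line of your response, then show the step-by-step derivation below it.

4

step 1: dequeue 2; queue=[1,3]; order=2
step 2: dequeue 1; queue=[3,0,4]; order=2,1
step 3: dequeue 3; queue=[0,4]; order=2,1,3
step 4: dequeue 0; queue=[4]; order=2,1,3,0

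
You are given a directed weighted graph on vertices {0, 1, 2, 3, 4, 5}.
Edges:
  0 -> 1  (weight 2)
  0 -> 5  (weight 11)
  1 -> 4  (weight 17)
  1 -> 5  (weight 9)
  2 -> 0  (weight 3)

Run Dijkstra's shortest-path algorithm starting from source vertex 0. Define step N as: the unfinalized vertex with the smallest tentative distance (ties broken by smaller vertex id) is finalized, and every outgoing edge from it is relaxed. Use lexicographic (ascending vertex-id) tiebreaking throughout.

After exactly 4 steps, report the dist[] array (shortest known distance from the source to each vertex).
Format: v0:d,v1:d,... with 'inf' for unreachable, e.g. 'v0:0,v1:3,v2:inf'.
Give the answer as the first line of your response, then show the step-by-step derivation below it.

v0:0,v1:2,v2:inf,v3:inf,v4:19,v5:11

step 1: dist = v0:0,v1:2,v2:inf,v3:inf,v4:inf,v5:11
step 2: dist = v0:0,v1:2,v2:inf,v3:inf,v4:19,v5:11
step 3: dist = v0:0,v1:2,v2:inf,v3:inf,v4:19,v5:11
step 4: dist = v0:0,v1:2,v2:inf,v3:inf,v4:19,v5:11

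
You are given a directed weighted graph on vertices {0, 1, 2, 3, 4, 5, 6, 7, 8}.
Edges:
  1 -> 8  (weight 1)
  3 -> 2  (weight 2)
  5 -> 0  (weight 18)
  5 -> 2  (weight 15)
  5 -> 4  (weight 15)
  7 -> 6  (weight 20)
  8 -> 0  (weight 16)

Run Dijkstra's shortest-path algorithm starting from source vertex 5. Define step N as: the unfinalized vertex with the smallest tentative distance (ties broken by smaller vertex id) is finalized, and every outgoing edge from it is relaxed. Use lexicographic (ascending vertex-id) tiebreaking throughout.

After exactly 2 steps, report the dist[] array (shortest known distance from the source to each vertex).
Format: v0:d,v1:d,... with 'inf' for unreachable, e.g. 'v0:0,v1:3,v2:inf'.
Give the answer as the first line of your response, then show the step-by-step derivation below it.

v0:18,v1:inf,v2:15,v3:inf,v4:15,v5:0,v6:inf,v7:inf,v8:inf

step 1: dist = v0:18,v1:inf,v2:15,v3:inf,v4:15,v5:0,v6:inf,v7:inf,v8:inf
step 2: dist = v0:18,v1:inf,v2:15,v3:inf,v4:15,v5:0,v6:inf,v7:inf,v8:inf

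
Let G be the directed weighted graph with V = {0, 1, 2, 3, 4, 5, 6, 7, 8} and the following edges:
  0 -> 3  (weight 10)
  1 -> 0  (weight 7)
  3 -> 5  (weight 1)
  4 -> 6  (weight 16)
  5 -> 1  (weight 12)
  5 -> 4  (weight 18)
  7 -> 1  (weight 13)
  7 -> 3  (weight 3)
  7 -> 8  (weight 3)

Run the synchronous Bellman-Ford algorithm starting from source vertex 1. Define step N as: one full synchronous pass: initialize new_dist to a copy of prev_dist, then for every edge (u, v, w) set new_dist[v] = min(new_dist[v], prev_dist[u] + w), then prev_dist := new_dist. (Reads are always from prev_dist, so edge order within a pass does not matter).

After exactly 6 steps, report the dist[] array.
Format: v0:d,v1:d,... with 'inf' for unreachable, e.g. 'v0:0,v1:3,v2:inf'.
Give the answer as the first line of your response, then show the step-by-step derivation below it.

v0:7,v1:0,v2:inf,v3:17,v4:36,v5:18,v6:52,v7:inf,v8:inf

step 1: dist = v0:7,v1:0,v2:inf,v3:inf,v4:inf,v5:inf,v6:inf,v7:inf,v8:inf
step 2: dist = v0:7,v1:0,v2:inf,v3:17,v4:inf,v5:inf,v6:inf,v7:inf,v8:inf
step 3: dist = v0:7,v1:0,v2:inf,v3:17,v4:inf,v5:18,v6:inf,v7:inf,v8:inf
step 4: dist = v0:7,v1:0,v2:inf,v3:17,v4:36,v5:18,v6:inf,v7:inf,v8:inf
step 5: dist = v0:7,v1:0,v2:inf,v3:17,v4:36,v5:18,v6:52,v7:inf,v8:inf
step 6: dist = v0:7,v1:0,v2:inf,v3:17,v4:36,v5:18,v6:52,v7:inf,v8:inf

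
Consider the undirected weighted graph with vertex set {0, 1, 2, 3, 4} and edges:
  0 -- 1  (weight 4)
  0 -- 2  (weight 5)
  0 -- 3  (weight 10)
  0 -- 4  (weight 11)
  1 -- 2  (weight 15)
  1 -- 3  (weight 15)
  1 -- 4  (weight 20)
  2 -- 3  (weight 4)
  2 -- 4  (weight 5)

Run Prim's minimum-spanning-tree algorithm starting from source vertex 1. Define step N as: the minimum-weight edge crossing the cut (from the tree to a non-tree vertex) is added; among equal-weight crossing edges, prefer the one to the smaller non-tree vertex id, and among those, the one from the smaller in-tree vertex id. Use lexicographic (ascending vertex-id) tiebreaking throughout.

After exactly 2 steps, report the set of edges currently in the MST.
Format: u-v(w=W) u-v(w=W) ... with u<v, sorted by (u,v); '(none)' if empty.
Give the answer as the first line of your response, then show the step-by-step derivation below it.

0-1(w=4) 0-2(w=5)

step 1: add edge 0-1 (w=4); MST = {0-1(w=4)}
step 2: add edge 0-2 (w=5); MST = {0-1(w=4) 0-2(w=5)}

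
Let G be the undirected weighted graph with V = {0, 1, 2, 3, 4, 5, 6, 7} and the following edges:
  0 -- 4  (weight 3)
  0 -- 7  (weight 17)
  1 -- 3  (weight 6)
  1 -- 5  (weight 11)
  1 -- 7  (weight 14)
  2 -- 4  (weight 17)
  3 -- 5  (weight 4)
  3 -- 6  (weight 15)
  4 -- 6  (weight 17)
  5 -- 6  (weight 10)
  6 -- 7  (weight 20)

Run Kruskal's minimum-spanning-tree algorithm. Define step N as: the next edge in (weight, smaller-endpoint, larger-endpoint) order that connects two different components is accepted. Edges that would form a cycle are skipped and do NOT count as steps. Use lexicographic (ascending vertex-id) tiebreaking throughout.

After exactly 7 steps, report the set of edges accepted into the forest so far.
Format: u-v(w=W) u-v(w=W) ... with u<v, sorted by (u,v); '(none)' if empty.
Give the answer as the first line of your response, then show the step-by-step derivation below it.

0-4(w=3) 0-7(w=17) 1-3(w=6) 1-7(w=14) 2-4(w=17) 3-5(w=4) 5-6(w=10)

step 1: add edge 0-4 (w=3); MST = {0-4(w=3)}
step 2: add edge 3-5 (w=4); MST = {0-4(w=3) 3-5(w=4)}
step 3: add edge 1-3 (w=6); MST = {0-4(w=3) 1-3(w=6) 3-5(w=4)}
step 4: add edge 5-6 (w=10); MST = {0-4(w=3) 1-3(w=6) 3-5(w=4) 5-6(w=10)}
step 5: add edge 1-7 (w=14); MST = {0-4(w=3) 1-3(w=6) 1-7(w=14) 3-5(w=4) 5-6(w=10)}
step 6: add edge 0-7 (w=17); MST = {0-4(w=3) 0-7(w=17) 1-3(w=6) 1-7(w=14) 3-5(w=4) 5-6(w=10)}
step 7: add edge 2-4 (w=17); MST = {0-4(w=3) 0-7(w=17) 1-3(w=6) 1-7(w=14) 2-4(w=17) 3-5(w=4) 5-6(w=10)}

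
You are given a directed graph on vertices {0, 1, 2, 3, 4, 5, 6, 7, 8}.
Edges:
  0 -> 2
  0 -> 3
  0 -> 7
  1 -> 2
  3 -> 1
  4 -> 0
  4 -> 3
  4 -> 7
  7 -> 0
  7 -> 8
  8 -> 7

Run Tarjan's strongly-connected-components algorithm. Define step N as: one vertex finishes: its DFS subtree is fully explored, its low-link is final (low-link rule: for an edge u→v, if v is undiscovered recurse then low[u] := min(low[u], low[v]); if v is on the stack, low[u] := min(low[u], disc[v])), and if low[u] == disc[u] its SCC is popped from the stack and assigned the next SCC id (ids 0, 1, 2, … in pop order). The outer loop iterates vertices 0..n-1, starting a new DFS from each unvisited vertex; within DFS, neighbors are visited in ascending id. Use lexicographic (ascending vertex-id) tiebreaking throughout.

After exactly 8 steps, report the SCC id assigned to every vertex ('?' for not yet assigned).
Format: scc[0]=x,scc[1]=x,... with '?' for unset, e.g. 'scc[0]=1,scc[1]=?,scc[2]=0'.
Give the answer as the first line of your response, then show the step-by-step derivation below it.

scc[0]=3,scc[1]=1,scc[2]=0,scc[3]=2,scc[4]=4,scc[5]=5,scc[6]=?,scc[7]=3,scc[8]=3

step 1: low=(low[0]=0,low[1]=?,low[2]=1,low[3]=?,low[4]=?,low[5]=?,low[6]=?,low[7]=?,low[8]=?); scc=(scc[0]=?,scc[1]=?,scc[2]=0,scc[3]=?,scc[4]=?,scc[5]=?,scc[6]=?,scc[7]=?,scc[8]=?)
step 2: low=(low[0]=0,low[1]=3,low[2]=1,low[3]=2,low[4]=?,low[5]=?,low[6]=?,low[7]=?,low[8]=?); scc=(scc[0]=?,scc[1]=1,scc[2]=0,scc[3]=?,scc[4]=?,scc[5]=?,scc[6]=?,scc[7]=?,scc[8]=?)
step 3: low=(low[0]=0,low[1]=3,low[2]=1,low[3]=2,low[4]=?,low[5]=?,low[6]=?,low[7]=?,low[8]=?); scc=(scc[0]=?,scc[1]=1,scc[2]=0,scc[3]=2,scc[4]=?,scc[5]=?,scc[6]=?,scc[7]=?,scc[8]=?)
step 4: low=(low[0]=0,low[1]=3,low[2]=1,low[3]=2,low[4]=?,low[5]=?,low[6]=?,low[7]=0,low[8]=4); scc=(scc[0]=?,scc[1]=1,scc[2]=0,scc[3]=2,scc[4]=?,scc[5]=?,scc[6]=?,scc[7]=?,scc[8]=?)
step 5: low=(low[0]=0,low[1]=3,low[2]=1,low[3]=2,low[4]=?,low[5]=?,low[6]=?,low[7]=0,low[8]=4); scc=(scc[0]=?,scc[1]=1,scc[2]=0,scc[3]=2,scc[4]=?,scc[5]=?,scc[6]=?,scc[7]=?,scc[8]=?)
step 6: low=(low[0]=0,low[1]=3,low[2]=1,low[3]=2,low[4]=?,low[5]=?,low[6]=?,low[7]=0,low[8]=4); scc=(scc[0]=3,scc[1]=1,scc[2]=0,scc[3]=2,scc[4]=?,scc[5]=?,scc[6]=?,scc[7]=3,scc[8]=3)
step 7: low=(low[0]=0,low[1]=3,low[2]=1,low[3]=2,low[4]=6,low[5]=?,low[6]=?,low[7]=0,low[8]=4); scc=(scc[0]=3,scc[1]=1,scc[2]=0,scc[3]=2,scc[4]=4,scc[5]=?,scc[6]=?,scc[7]=3,scc[8]=3)
step 8: low=(low[0]=0,low[1]=3,low[2]=1,low[3]=2,low[4]=6,low[5]=7,low[6]=?,low[7]=0,low[8]=4); scc=(scc[0]=3,scc[1]=1,scc[2]=0,scc[3]=2,scc[4]=4,scc[5]=5,scc[6]=?,scc[7]=3,scc[8]=3)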